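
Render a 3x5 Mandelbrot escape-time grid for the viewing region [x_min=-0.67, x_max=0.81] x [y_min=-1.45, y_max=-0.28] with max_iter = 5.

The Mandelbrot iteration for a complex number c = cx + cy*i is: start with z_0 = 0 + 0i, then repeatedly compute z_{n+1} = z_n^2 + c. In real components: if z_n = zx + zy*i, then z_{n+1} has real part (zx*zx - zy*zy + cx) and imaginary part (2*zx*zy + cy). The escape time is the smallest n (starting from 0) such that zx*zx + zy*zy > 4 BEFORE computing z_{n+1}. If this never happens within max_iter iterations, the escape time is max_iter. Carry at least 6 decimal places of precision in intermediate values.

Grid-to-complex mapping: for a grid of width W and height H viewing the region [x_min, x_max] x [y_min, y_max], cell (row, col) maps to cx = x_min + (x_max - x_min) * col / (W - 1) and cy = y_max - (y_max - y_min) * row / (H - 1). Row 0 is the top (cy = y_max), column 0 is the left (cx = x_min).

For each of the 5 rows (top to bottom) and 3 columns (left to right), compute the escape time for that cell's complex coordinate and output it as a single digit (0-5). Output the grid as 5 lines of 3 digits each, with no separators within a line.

Answer: 553
553
452
332
222

Derivation:
(row=0, col=0): c = -0.6700 + -0.2800i → escape time 5
(row=0, col=1): c = 0.0700 + -0.2800i → escape time 5
(row=0, col=2): c = 0.8100 + -0.2800i → escape time 3
(row=1, col=0): c = -0.6700 + -0.5725i → escape time 5
(row=1, col=1): c = 0.0700 + -0.5725i → escape time 5
(row=1, col=2): c = 0.8100 + -0.5725i → escape time 3
(row=2, col=0): c = -0.6700 + -0.8650i → escape time 4
(row=2, col=1): c = 0.0700 + -0.8650i → escape time 5
(row=2, col=2): c = 0.8100 + -0.8650i → escape time 2
(row=3, col=0): c = -0.6700 + -1.1575i → escape time 3
(row=3, col=1): c = 0.0700 + -1.1575i → escape time 3
(row=3, col=2): c = 0.8100 + -1.1575i → escape time 2
(row=4, col=0): c = -0.6700 + -1.4500i → escape time 2
(row=4, col=1): c = 0.0700 + -1.4500i → escape time 2
(row=4, col=2): c = 0.8100 + -1.4500i → escape time 2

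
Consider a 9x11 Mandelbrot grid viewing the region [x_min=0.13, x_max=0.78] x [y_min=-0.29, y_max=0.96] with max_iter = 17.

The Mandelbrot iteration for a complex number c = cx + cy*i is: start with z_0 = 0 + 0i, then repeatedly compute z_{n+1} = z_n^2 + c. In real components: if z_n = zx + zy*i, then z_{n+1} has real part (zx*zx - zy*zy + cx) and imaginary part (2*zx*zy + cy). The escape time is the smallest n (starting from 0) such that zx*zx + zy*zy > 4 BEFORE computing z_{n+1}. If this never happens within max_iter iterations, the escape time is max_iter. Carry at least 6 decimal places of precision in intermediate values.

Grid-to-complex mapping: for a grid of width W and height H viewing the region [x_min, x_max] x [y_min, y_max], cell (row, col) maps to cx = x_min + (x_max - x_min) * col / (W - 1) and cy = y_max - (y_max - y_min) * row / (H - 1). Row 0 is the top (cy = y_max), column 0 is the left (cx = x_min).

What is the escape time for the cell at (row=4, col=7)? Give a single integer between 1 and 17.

Answer: 3

Derivation:
z_0 = 0 + 0i, c = 0.6987 + 0.4600i
Iter 1: z = 0.6987 + 0.4600i, |z|^2 = 0.6999
Iter 2: z = 0.9754 + 1.1028i, |z|^2 = 2.1677
Iter 3: z = 0.4339 + 2.6114i, |z|^2 = 7.0079
Escaped at iteration 3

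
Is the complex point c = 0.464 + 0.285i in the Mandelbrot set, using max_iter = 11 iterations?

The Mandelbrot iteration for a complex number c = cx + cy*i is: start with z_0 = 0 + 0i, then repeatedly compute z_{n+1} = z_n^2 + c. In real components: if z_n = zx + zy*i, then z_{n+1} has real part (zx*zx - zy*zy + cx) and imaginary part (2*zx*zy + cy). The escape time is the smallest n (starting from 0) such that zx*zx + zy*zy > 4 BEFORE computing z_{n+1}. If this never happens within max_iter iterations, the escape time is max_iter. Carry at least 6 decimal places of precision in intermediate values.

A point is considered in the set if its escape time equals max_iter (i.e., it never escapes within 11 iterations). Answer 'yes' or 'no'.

Answer: no

Derivation:
z_0 = 0 + 0i, c = 0.4640 + 0.2850i
Iter 1: z = 0.4640 + 0.2850i, |z|^2 = 0.2965
Iter 2: z = 0.5981 + 0.5495i, |z|^2 = 0.6596
Iter 3: z = 0.5198 + 0.9423i, |z|^2 = 1.1580
Iter 4: z = -0.1537 + 1.2645i, |z|^2 = 1.6226
Iter 5: z = -1.1113 + -0.1037i, |z|^2 = 1.2458
Iter 6: z = 1.6883 + 0.5155i, |z|^2 = 3.1160
Iter 7: z = 3.0486 + 2.0256i, |z|^2 = 13.3969
Escaped at iteration 7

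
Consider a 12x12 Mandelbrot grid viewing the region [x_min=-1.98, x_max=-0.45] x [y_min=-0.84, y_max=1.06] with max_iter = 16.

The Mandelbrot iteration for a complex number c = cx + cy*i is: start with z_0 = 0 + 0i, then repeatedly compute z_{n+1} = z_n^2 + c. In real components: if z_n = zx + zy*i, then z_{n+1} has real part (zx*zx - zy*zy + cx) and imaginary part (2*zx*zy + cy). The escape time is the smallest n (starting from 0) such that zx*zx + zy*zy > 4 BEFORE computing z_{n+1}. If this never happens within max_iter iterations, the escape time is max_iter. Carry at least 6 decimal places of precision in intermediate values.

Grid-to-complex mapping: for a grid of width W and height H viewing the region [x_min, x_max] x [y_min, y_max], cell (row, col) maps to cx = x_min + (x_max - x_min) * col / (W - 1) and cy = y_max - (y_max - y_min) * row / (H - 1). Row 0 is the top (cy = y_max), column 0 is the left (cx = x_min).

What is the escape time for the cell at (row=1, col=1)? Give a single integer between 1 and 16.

Answer: 1

Derivation:
z_0 = 0 + 0i, c = -1.8409 + 0.8873i
Iter 1: z = -1.8409 + 0.8873i, |z|^2 = 4.1762
Escaped at iteration 1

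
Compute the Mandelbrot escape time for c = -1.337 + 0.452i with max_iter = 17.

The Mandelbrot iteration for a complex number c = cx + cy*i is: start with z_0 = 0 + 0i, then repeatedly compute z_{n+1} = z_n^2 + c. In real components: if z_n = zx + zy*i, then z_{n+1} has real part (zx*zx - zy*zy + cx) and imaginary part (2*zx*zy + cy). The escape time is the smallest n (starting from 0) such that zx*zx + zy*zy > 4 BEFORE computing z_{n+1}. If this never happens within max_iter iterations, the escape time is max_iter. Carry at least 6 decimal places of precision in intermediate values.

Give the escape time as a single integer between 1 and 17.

z_0 = 0 + 0i, c = -1.3370 + 0.4520i
Iter 1: z = -1.3370 + 0.4520i, |z|^2 = 1.9919
Iter 2: z = 0.2463 + -0.7566i, |z|^2 = 0.6332
Iter 3: z = -1.8489 + 0.0793i, |z|^2 = 3.4246
Iter 4: z = 2.0750 + 0.1587i, |z|^2 = 4.3309
Escaped at iteration 4

Answer: 4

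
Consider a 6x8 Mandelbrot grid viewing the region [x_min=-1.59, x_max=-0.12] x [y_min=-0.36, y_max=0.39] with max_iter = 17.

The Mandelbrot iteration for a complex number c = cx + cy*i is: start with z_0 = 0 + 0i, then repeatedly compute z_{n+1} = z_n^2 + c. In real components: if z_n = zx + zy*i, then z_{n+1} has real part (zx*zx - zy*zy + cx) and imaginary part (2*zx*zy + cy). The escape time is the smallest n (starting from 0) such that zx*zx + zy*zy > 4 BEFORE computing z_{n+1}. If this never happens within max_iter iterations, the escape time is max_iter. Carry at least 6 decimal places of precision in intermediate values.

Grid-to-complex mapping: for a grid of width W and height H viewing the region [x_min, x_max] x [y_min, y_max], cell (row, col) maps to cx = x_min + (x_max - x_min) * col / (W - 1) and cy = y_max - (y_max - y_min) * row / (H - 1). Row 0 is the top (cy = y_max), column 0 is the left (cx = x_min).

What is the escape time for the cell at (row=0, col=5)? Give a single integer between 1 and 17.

Answer: 17

Derivation:
z_0 = 0 + 0i, c = -0.1200 + 0.3900i
Iter 1: z = -0.1200 + 0.3900i, |z|^2 = 0.1665
Iter 2: z = -0.2577 + 0.2964i, |z|^2 = 0.1543
Iter 3: z = -0.1414 + 0.2372i, |z|^2 = 0.0763
Iter 4: z = -0.1563 + 0.3229i, |z|^2 = 0.1287
Iter 5: z = -0.1998 + 0.2891i, |z|^2 = 0.1235
Iter 6: z = -0.1636 + 0.2745i, |z|^2 = 0.1021
Iter 7: z = -0.1686 + 0.3002i, |z|^2 = 0.1185
Iter 8: z = -0.1817 + 0.2888i, |z|^2 = 0.1164
Iter 9: z = -0.1704 + 0.2850i, |z|^2 = 0.1103
Iter 10: z = -0.1722 + 0.2929i, |z|^2 = 0.1154
Iter 11: z = -0.1761 + 0.2891i, |z|^2 = 0.1146
Iter 12: z = -0.1726 + 0.2882i, |z|^2 = 0.1128
Iter 13: z = -0.1733 + 0.2905i, |z|^2 = 0.1144
Iter 14: z = -0.1744 + 0.2893i, |z|^2 = 0.1141
Iter 15: z = -0.1733 + 0.2891i, |z|^2 = 0.1136
Iter 16: z = -0.1735 + 0.2898i, |z|^2 = 0.1141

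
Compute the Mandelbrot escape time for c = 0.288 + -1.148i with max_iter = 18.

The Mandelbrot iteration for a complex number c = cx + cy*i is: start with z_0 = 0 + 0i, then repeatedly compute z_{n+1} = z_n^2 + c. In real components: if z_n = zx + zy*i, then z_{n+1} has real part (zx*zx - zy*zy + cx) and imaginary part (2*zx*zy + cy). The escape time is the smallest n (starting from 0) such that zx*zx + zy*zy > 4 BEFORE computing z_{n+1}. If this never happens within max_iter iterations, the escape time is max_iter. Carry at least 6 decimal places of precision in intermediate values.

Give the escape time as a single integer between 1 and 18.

z_0 = 0 + 0i, c = 0.2880 + -1.1480i
Iter 1: z = 0.2880 + -1.1480i, |z|^2 = 1.4008
Iter 2: z = -0.9470 + -1.8092i, |z|^2 = 4.1701
Escaped at iteration 2

Answer: 2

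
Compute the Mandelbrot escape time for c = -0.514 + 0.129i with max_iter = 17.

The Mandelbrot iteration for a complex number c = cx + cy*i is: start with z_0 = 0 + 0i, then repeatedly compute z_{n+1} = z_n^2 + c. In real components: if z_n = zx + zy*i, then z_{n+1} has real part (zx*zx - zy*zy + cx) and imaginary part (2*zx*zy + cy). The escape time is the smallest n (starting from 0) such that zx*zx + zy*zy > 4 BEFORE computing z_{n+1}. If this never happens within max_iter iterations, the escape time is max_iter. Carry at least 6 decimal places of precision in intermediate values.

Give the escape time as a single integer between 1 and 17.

z_0 = 0 + 0i, c = -0.5140 + 0.1290i
Iter 1: z = -0.5140 + 0.1290i, |z|^2 = 0.2808
Iter 2: z = -0.2664 + -0.0036i, |z|^2 = 0.0710
Iter 3: z = -0.4430 + 0.1309i, |z|^2 = 0.2134
Iter 4: z = -0.3349 + 0.0130i, |z|^2 = 0.1123
Iter 5: z = -0.4020 + 0.1203i, |z|^2 = 0.1761
Iter 6: z = -0.3668 + 0.0323i, |z|^2 = 0.1356
Iter 7: z = -0.3805 + 0.1053i, |z|^2 = 0.1558
Iter 8: z = -0.3803 + 0.0489i, |z|^2 = 0.1470
Iter 9: z = -0.3717 + 0.0918i, |z|^2 = 0.1466
Iter 10: z = -0.3843 + 0.0607i, |z|^2 = 0.1513
Iter 11: z = -0.3700 + 0.0823i, |z|^2 = 0.1437
Iter 12: z = -0.3838 + 0.0681i, |z|^2 = 0.1520
Iter 13: z = -0.3713 + 0.0767i, |z|^2 = 0.1437
Iter 14: z = -0.3820 + 0.0720i, |z|^2 = 0.1511
Iter 15: z = -0.3732 + 0.0740i, |z|^2 = 0.1448
Iter 16: z = -0.3802 + 0.0738i, |z|^2 = 0.1500

Answer: 17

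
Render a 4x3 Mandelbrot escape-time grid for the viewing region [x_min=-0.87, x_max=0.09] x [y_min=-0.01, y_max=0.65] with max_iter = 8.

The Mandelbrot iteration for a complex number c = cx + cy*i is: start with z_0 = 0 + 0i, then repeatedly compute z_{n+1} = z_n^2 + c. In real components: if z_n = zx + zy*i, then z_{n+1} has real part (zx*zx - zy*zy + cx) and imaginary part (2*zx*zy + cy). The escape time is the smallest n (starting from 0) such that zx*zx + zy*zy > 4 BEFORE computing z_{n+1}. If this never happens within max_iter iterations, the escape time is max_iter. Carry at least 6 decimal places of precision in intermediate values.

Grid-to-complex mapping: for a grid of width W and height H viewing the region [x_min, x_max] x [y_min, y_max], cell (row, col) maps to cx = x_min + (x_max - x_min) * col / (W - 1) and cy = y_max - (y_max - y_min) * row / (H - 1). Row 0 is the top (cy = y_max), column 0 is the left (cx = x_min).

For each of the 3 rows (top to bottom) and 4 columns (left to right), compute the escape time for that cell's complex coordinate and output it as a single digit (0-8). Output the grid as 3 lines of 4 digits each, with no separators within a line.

(row=0, col=0): c = -0.8700 + 0.6500i → escape time 4
(row=0, col=1): c = -0.5500 + 0.6500i → escape time 8
(row=0, col=2): c = -0.2300 + 0.6500i → escape time 8
(row=0, col=3): c = 0.0900 + 0.6500i → escape time 8
(row=1, col=0): c = -0.8700 + 0.3200i → escape time 8
(row=1, col=1): c = -0.5500 + 0.3200i → escape time 8
(row=1, col=2): c = -0.2300 + 0.3200i → escape time 8
(row=1, col=3): c = 0.0900 + 0.3200i → escape time 8
(row=2, col=0): c = -0.8700 + -0.0100i → escape time 8
(row=2, col=1): c = -0.5500 + -0.0100i → escape time 8
(row=2, col=2): c = -0.2300 + -0.0100i → escape time 8
(row=2, col=3): c = 0.0900 + -0.0100i → escape time 8

Answer: 4888
8888
8888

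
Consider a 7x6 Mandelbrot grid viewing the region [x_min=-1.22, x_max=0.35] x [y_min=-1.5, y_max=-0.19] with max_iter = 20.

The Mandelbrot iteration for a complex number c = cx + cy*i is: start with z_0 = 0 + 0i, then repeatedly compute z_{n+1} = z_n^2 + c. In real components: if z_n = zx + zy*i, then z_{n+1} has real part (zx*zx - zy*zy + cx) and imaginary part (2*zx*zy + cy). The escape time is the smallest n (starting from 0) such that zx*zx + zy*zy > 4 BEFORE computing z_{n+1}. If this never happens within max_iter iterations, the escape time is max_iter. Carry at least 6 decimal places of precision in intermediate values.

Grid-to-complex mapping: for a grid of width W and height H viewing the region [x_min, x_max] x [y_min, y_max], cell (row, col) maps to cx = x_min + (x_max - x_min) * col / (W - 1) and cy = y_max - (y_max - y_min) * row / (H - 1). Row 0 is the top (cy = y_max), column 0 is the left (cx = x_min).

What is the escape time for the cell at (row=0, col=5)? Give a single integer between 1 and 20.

Answer: 20

Derivation:
z_0 = 0 + 0i, c = 0.0883 + -0.1900i
Iter 1: z = 0.0883 + -0.1900i, |z|^2 = 0.0439
Iter 2: z = 0.0600 + -0.2236i, |z|^2 = 0.0536
Iter 3: z = 0.0420 + -0.2168i, |z|^2 = 0.0488
Iter 4: z = 0.0431 + -0.2082i, |z|^2 = 0.0452
Iter 5: z = 0.0468 + -0.2079i, |z|^2 = 0.0454
Iter 6: z = 0.0473 + -0.2095i, |z|^2 = 0.0461
Iter 7: z = 0.0467 + -0.2098i, |z|^2 = 0.0462
Iter 8: z = 0.0465 + -0.2096i, |z|^2 = 0.0461
Iter 9: z = 0.0466 + -0.2095i, |z|^2 = 0.0461
Iter 10: z = 0.0466 + -0.2095i, |z|^2 = 0.0461
Iter 11: z = 0.0466 + -0.2095i, |z|^2 = 0.0461
Iter 12: z = 0.0466 + -0.2095i, |z|^2 = 0.0461
Iter 13: z = 0.0466 + -0.2095i, |z|^2 = 0.0461
Iter 14: z = 0.0466 + -0.2095i, |z|^2 = 0.0461
Iter 15: z = 0.0466 + -0.2095i, |z|^2 = 0.0461
Iter 16: z = 0.0466 + -0.2095i, |z|^2 = 0.0461
Iter 17: z = 0.0466 + -0.2095i, |z|^2 = 0.0461
Iter 18: z = 0.0466 + -0.2095i, |z|^2 = 0.0461
Iter 19: z = 0.0466 + -0.2095i, |z|^2 = 0.0461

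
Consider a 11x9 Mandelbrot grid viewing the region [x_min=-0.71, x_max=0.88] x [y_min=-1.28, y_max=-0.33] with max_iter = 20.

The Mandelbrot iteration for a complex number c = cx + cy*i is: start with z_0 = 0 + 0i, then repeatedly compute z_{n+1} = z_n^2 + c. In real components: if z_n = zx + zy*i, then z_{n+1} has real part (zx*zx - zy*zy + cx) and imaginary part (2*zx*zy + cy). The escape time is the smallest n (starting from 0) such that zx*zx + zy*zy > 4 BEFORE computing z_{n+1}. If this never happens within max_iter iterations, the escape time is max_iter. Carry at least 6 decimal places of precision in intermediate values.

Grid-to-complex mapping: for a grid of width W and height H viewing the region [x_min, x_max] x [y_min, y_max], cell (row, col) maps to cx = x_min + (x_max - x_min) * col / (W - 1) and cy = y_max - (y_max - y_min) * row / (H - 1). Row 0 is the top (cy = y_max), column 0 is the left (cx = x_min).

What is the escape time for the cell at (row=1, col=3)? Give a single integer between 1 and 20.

z_0 = 0 + 0i, c = -0.2330 + -0.4487i
Iter 1: z = -0.2330 + -0.4487i, |z|^2 = 0.2557
Iter 2: z = -0.3801 + -0.2396i, |z|^2 = 0.2019
Iter 3: z = -0.1460 + -0.2666i, |z|^2 = 0.0924
Iter 4: z = -0.2828 + -0.3709i, |z|^2 = 0.2175
Iter 5: z = -0.2906 + -0.2390i, |z|^2 = 0.1416
Iter 6: z = -0.2056 + -0.3098i, |z|^2 = 0.1383
Iter 7: z = -0.2867 + -0.3213i, |z|^2 = 0.1854
Iter 8: z = -0.2540 + -0.2645i, |z|^2 = 0.1345
Iter 9: z = -0.2384 + -0.3144i, |z|^2 = 0.1557
Iter 10: z = -0.2750 + -0.2988i, |z|^2 = 0.1649
Iter 11: z = -0.2467 + -0.2844i, |z|^2 = 0.1417
Iter 12: z = -0.2530 + -0.3084i, |z|^2 = 0.1591
Iter 13: z = -0.2641 + -0.2927i, |z|^2 = 0.1554
Iter 14: z = -0.2489 + -0.2942i, |z|^2 = 0.1485
Iter 15: z = -0.2576 + -0.3023i, |z|^2 = 0.1577
Iter 16: z = -0.2581 + -0.2930i, |z|^2 = 0.1524
Iter 17: z = -0.2523 + -0.2975i, |z|^2 = 0.1522
Iter 18: z = -0.2579 + -0.2986i, |z|^2 = 0.1557
Iter 19: z = -0.2557 + -0.2947i, |z|^2 = 0.1522

Answer: 20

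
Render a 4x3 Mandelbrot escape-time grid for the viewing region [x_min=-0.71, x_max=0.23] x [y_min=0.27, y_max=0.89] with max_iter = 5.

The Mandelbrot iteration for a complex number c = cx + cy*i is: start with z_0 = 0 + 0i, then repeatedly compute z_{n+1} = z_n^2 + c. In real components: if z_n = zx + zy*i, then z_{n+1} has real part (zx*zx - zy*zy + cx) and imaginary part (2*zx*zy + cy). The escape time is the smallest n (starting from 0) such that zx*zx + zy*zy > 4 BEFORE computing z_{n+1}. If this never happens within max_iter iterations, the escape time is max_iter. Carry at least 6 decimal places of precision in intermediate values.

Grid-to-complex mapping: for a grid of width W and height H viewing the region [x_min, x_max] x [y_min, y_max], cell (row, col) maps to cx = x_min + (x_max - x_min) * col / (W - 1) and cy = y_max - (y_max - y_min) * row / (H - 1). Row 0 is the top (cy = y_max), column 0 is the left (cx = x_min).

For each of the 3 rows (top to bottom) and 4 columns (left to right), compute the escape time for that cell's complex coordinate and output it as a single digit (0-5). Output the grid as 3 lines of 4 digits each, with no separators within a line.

Answer: 4554
5555
5555

Derivation:
(row=0, col=0): c = -0.7100 + 0.8900i → escape time 4
(row=0, col=1): c = -0.3967 + 0.8900i → escape time 5
(row=0, col=2): c = -0.0833 + 0.8900i → escape time 5
(row=0, col=3): c = 0.2300 + 0.8900i → escape time 4
(row=1, col=0): c = -0.7100 + 0.5800i → escape time 5
(row=1, col=1): c = -0.3967 + 0.5800i → escape time 5
(row=1, col=2): c = -0.0833 + 0.5800i → escape time 5
(row=1, col=3): c = 0.2300 + 0.5800i → escape time 5
(row=2, col=0): c = -0.7100 + 0.2700i → escape time 5
(row=2, col=1): c = -0.3967 + 0.2700i → escape time 5
(row=2, col=2): c = -0.0833 + 0.2700i → escape time 5
(row=2, col=3): c = 0.2300 + 0.2700i → escape time 5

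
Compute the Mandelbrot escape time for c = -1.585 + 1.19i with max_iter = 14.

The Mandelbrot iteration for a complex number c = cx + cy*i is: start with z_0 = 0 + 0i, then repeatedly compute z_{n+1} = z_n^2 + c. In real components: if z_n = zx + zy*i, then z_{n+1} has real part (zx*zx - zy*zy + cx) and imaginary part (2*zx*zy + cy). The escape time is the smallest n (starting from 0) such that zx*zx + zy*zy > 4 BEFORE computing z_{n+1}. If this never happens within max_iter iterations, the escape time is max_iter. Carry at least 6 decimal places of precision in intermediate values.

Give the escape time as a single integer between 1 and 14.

z_0 = 0 + 0i, c = -1.5850 + 1.1900i
Iter 1: z = -1.5850 + 1.1900i, |z|^2 = 3.9283
Iter 2: z = -0.4889 + -2.5823i, |z|^2 = 6.9073
Escaped at iteration 2

Answer: 2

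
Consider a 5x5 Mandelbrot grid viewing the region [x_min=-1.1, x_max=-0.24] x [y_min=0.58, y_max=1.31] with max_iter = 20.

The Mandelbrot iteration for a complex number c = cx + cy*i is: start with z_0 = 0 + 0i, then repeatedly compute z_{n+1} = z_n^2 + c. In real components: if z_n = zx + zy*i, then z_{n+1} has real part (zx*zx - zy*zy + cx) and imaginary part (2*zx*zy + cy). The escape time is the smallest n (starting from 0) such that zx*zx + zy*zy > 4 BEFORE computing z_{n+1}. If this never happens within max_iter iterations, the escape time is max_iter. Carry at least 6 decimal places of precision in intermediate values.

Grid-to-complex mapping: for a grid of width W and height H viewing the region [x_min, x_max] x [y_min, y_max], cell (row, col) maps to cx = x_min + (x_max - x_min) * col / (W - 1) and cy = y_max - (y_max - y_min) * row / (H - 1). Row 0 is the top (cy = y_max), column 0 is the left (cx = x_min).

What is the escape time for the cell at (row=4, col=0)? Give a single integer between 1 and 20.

z_0 = 0 + 0i, c = -1.1000 + 0.5800i
Iter 1: z = -1.1000 + 0.5800i, |z|^2 = 1.5464
Iter 2: z = -0.2264 + -0.6960i, |z|^2 = 0.5357
Iter 3: z = -1.5332 + 0.8951i, |z|^2 = 3.1519
Iter 4: z = 0.4493 + -2.1648i, |z|^2 = 4.8883
Escaped at iteration 4

Answer: 4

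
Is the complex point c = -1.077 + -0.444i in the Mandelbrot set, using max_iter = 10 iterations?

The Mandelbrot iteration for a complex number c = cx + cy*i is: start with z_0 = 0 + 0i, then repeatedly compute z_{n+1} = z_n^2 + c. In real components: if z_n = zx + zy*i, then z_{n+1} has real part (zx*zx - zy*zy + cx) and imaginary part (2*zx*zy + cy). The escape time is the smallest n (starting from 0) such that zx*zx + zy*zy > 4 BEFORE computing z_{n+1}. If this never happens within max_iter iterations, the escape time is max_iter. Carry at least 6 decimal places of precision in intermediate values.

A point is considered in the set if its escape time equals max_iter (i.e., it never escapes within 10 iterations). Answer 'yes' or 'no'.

z_0 = 0 + 0i, c = -1.0770 + -0.4440i
Iter 1: z = -1.0770 + -0.4440i, |z|^2 = 1.3571
Iter 2: z = -0.1142 + 0.5124i, |z|^2 = 0.2756
Iter 3: z = -1.3265 + -0.5610i, |z|^2 = 2.0743
Iter 4: z = 0.3678 + 1.0444i, |z|^2 = 1.2261
Iter 5: z = -2.0325 + 0.3243i, |z|^2 = 4.2362
Escaped at iteration 5

Answer: no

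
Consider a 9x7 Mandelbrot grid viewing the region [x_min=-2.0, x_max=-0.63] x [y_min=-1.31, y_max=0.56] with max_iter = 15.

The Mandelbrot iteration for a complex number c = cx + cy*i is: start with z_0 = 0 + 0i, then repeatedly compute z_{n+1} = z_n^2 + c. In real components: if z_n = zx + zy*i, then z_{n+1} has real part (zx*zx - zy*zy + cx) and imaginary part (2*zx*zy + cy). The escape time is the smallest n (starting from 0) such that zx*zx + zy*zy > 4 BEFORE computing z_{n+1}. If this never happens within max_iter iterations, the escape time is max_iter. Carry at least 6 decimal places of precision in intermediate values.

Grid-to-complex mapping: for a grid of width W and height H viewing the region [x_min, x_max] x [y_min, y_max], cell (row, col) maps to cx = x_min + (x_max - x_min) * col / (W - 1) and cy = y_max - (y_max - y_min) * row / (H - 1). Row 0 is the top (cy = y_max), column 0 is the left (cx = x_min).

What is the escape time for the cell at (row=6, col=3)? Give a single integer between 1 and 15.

z_0 = 0 + 0i, c = -1.4863 + -1.3100i
Iter 1: z = -1.4863 + -1.3100i, |z|^2 = 3.9250
Iter 2: z = -0.9934 + 2.5840i, |z|^2 = 7.6638
Escaped at iteration 2

Answer: 2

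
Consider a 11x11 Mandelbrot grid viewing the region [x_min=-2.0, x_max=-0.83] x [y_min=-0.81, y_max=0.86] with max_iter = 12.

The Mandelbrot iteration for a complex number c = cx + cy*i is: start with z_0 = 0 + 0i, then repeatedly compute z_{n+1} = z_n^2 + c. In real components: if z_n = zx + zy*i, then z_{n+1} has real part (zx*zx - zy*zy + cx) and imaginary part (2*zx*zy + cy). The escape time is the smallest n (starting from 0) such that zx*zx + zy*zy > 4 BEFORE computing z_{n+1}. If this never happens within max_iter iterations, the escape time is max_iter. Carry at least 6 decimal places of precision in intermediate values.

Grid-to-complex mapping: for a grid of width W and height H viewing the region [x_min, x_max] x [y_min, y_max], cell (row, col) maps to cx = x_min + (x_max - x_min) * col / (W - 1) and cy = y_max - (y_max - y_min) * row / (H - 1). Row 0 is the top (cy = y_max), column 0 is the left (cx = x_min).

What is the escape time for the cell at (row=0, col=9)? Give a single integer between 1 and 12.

Answer: 3

Derivation:
z_0 = 0 + 0i, c = -0.9470 + 0.8600i
Iter 1: z = -0.9470 + 0.8600i, |z|^2 = 1.6364
Iter 2: z = -0.7898 + -0.7688i, |z|^2 = 1.2149
Iter 3: z = -0.9143 + 2.0744i, |z|^2 = 5.1394
Escaped at iteration 3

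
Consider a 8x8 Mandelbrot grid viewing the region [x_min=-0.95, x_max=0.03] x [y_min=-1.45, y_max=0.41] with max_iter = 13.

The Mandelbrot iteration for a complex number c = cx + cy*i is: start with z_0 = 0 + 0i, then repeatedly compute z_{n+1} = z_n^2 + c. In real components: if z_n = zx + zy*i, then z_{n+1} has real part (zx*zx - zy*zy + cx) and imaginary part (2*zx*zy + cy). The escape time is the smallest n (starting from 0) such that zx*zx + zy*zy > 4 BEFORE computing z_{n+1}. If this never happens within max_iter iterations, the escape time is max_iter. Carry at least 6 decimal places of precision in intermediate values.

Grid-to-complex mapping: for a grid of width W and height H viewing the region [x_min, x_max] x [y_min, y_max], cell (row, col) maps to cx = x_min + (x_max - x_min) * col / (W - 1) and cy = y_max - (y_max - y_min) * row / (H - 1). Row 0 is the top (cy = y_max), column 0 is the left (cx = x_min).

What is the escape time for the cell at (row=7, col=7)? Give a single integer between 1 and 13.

Answer: 2

Derivation:
z_0 = 0 + 0i, c = 0.0300 + -1.4500i
Iter 1: z = 0.0300 + -1.4500i, |z|^2 = 2.1034
Iter 2: z = -2.0716 + -1.5370i, |z|^2 = 6.6539
Escaped at iteration 2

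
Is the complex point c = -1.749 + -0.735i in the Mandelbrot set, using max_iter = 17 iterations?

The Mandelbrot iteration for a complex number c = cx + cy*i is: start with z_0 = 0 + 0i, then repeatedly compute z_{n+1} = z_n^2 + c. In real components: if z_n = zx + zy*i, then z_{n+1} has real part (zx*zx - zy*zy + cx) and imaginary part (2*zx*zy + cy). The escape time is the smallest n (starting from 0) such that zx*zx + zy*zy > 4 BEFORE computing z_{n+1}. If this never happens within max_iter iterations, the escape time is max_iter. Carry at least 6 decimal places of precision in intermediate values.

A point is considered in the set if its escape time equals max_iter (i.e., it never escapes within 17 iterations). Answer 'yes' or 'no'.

Answer: no

Derivation:
z_0 = 0 + 0i, c = -1.7490 + -0.7350i
Iter 1: z = -1.7490 + -0.7350i, |z|^2 = 3.5992
Iter 2: z = 0.7698 + 1.8360i, |z|^2 = 3.9636
Iter 3: z = -4.5275 + 2.0917i, |z|^2 = 24.8729
Escaped at iteration 3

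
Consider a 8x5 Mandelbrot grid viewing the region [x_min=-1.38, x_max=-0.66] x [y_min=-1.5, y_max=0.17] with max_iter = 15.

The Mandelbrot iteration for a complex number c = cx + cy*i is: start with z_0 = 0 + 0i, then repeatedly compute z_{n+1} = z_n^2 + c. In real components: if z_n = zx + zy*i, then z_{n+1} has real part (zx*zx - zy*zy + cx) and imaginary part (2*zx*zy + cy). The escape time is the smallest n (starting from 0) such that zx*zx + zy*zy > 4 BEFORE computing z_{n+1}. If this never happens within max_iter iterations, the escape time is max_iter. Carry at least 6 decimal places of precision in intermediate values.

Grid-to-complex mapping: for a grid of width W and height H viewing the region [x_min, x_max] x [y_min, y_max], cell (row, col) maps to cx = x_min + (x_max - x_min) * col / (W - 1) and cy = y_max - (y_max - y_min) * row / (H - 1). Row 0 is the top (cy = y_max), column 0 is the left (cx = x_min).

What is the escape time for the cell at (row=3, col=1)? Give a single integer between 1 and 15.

Answer: 3

Derivation:
z_0 = 0 + 0i, c = -1.2771 + -1.0825i
Iter 1: z = -1.2771 + -1.0825i, |z|^2 = 2.8029
Iter 2: z = -0.8179 + 1.6825i, |z|^2 = 3.4997
Iter 3: z = -3.4391 + -3.8346i, |z|^2 = 26.5317
Escaped at iteration 3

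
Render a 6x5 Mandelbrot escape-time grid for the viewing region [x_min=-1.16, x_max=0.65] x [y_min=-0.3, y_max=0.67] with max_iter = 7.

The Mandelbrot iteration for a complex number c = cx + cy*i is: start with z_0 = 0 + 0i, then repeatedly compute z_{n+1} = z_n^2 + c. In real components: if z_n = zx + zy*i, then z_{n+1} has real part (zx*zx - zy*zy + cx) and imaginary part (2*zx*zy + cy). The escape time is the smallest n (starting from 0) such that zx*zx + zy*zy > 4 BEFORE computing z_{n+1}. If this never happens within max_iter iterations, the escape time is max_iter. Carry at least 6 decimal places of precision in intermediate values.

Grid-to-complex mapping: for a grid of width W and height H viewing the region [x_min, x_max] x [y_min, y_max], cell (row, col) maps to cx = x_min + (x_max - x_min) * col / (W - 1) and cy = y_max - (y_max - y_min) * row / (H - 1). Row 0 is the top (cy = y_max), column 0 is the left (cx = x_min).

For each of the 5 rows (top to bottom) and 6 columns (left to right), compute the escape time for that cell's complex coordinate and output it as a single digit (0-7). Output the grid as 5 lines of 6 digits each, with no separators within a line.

(row=0, col=0): c = -1.1600 + 0.6700i → escape time 3
(row=0, col=1): c = -0.7980 + 0.6700i → escape time 5
(row=0, col=2): c = -0.4360 + 0.6700i → escape time 7
(row=0, col=3): c = -0.0740 + 0.6700i → escape time 7
(row=0, col=4): c = 0.2880 + 0.6700i → escape time 7
(row=0, col=5): c = 0.6500 + 0.6700i → escape time 3
(row=1, col=0): c = -1.1600 + 0.4275i → escape time 6
(row=1, col=1): c = -0.7980 + 0.4275i → escape time 7
(row=1, col=2): c = -0.4360 + 0.4275i → escape time 7
(row=1, col=3): c = -0.0740 + 0.4275i → escape time 7
(row=1, col=4): c = 0.2880 + 0.4275i → escape time 7
(row=1, col=5): c = 0.6500 + 0.4275i → escape time 3
(row=2, col=0): c = -1.1600 + 0.1850i → escape time 7
(row=2, col=1): c = -0.7980 + 0.1850i → escape time 7
(row=2, col=2): c = -0.4360 + 0.1850i → escape time 7
(row=2, col=3): c = -0.0740 + 0.1850i → escape time 7
(row=2, col=4): c = 0.2880 + 0.1850i → escape time 7
(row=2, col=5): c = 0.6500 + 0.1850i → escape time 4
(row=3, col=0): c = -1.1600 + -0.0575i → escape time 7
(row=3, col=1): c = -0.7980 + -0.0575i → escape time 7
(row=3, col=2): c = -0.4360 + -0.0575i → escape time 7
(row=3, col=3): c = -0.0740 + -0.0575i → escape time 7
(row=3, col=4): c = 0.2880 + -0.0575i → escape time 7
(row=3, col=5): c = 0.6500 + -0.0575i → escape time 4
(row=4, col=0): c = -1.1600 + -0.3000i → escape time 7
(row=4, col=1): c = -0.7980 + -0.3000i → escape time 7
(row=4, col=2): c = -0.4360 + -0.3000i → escape time 7
(row=4, col=3): c = -0.0740 + -0.3000i → escape time 7
(row=4, col=4): c = 0.2880 + -0.3000i → escape time 7
(row=4, col=5): c = 0.6500 + -0.3000i → escape time 3

Answer: 357773
677773
777774
777774
777773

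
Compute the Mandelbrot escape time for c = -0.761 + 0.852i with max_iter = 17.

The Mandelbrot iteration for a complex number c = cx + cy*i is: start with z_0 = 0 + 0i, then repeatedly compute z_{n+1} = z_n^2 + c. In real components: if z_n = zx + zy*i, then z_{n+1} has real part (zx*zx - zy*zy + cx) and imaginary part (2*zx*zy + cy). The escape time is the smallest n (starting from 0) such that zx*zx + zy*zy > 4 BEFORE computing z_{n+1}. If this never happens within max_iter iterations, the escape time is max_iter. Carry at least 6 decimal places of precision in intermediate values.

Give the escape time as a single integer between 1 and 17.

z_0 = 0 + 0i, c = -0.7610 + 0.8520i
Iter 1: z = -0.7610 + 0.8520i, |z|^2 = 1.3050
Iter 2: z = -0.9078 + -0.4447i, |z|^2 = 1.0219
Iter 3: z = -0.1347 + 1.6595i, |z|^2 = 2.7720
Iter 4: z = -3.4967 + 0.4049i, |z|^2 = 12.3906
Escaped at iteration 4

Answer: 4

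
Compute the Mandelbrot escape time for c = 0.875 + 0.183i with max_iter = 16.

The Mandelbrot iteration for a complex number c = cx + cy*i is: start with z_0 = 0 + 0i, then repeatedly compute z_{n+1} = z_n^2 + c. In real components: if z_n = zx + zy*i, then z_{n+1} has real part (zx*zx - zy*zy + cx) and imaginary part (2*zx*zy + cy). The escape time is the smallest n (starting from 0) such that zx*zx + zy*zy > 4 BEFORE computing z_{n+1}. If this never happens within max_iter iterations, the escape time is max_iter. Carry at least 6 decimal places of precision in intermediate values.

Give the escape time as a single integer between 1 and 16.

Answer: 3

Derivation:
z_0 = 0 + 0i, c = 0.8750 + 0.1830i
Iter 1: z = 0.8750 + 0.1830i, |z|^2 = 0.7991
Iter 2: z = 1.6071 + 0.5032i, |z|^2 = 2.8361
Iter 3: z = 3.2046 + 1.8006i, |z|^2 = 13.5117
Escaped at iteration 3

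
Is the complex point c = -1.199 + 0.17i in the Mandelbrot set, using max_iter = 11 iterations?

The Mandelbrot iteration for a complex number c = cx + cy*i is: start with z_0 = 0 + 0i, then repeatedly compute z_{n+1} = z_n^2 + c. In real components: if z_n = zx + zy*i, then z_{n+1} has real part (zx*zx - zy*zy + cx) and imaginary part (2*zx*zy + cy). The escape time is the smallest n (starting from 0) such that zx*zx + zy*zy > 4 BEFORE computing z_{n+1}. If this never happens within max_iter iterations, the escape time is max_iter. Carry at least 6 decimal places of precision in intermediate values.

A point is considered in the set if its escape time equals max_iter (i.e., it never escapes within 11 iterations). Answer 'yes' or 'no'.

Answer: yes

Derivation:
z_0 = 0 + 0i, c = -1.1990 + 0.1700i
Iter 1: z = -1.1990 + 0.1700i, |z|^2 = 1.4665
Iter 2: z = 0.2097 + -0.2377i, |z|^2 = 0.1005
Iter 3: z = -1.2115 + 0.0703i, |z|^2 = 1.4727
Iter 4: z = 0.2638 + -0.0004i, |z|^2 = 0.0696
Iter 5: z = -1.1294 + 0.1698i, |z|^2 = 1.3044
Iter 6: z = 0.0477 + -0.2135i, |z|^2 = 0.0479
Iter 7: z = -1.2423 + 0.1496i, |z|^2 = 1.5657
Iter 8: z = 0.3220 + -0.2017i, |z|^2 = 0.1444
Iter 9: z = -1.1360 + 0.0401i, |z|^2 = 1.2922
Iter 10: z = 0.0900 + 0.0789i, |z|^2 = 0.0143
Did not escape in 11 iterations → in set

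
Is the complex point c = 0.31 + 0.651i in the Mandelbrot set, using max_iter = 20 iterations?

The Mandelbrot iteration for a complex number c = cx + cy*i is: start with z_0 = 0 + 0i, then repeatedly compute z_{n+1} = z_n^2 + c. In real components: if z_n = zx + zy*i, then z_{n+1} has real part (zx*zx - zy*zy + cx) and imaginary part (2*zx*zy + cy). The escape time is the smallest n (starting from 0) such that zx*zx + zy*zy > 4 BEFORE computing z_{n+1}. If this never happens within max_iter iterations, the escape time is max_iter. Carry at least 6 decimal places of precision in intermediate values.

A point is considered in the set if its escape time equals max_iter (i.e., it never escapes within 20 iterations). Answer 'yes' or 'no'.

z_0 = 0 + 0i, c = 0.3100 + 0.6510i
Iter 1: z = 0.3100 + 0.6510i, |z|^2 = 0.5199
Iter 2: z = -0.0177 + 1.0546i, |z|^2 = 1.1125
Iter 3: z = -0.8019 + 0.6137i, |z|^2 = 1.0196
Iter 4: z = 0.5765 + -0.3332i, |z|^2 = 0.4434
Iter 5: z = 0.5313 + 0.2668i, |z|^2 = 0.3535
Iter 6: z = 0.5211 + 0.9345i, |z|^2 = 1.1449
Iter 7: z = -0.2918 + 1.6249i, |z|^2 = 2.7256
Iter 8: z = -2.2452 + -0.2974i, |z|^2 = 5.1295
Escaped at iteration 8

Answer: no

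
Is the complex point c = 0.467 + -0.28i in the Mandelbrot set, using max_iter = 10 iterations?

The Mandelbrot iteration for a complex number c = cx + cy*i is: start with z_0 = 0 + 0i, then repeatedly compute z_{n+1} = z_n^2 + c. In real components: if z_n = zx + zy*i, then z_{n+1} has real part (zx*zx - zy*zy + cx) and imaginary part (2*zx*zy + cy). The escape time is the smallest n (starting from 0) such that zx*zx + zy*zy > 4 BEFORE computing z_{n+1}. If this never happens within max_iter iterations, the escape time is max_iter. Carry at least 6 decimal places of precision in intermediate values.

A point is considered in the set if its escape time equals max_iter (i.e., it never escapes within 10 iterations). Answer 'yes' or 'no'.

z_0 = 0 + 0i, c = 0.4670 + -0.2800i
Iter 1: z = 0.4670 + -0.2800i, |z|^2 = 0.2965
Iter 2: z = 0.6067 + -0.5415i, |z|^2 = 0.6613
Iter 3: z = 0.5418 + -0.9371i, |z|^2 = 1.1717
Iter 4: z = -0.1175 + -1.2955i, |z|^2 = 1.6920
Iter 5: z = -1.1974 + 0.0245i, |z|^2 = 1.4344
Iter 6: z = 1.9002 + -0.3386i, |z|^2 = 3.7253
Iter 7: z = 3.9630 + -1.5669i, |z|^2 = 18.1606
Escaped at iteration 7

Answer: no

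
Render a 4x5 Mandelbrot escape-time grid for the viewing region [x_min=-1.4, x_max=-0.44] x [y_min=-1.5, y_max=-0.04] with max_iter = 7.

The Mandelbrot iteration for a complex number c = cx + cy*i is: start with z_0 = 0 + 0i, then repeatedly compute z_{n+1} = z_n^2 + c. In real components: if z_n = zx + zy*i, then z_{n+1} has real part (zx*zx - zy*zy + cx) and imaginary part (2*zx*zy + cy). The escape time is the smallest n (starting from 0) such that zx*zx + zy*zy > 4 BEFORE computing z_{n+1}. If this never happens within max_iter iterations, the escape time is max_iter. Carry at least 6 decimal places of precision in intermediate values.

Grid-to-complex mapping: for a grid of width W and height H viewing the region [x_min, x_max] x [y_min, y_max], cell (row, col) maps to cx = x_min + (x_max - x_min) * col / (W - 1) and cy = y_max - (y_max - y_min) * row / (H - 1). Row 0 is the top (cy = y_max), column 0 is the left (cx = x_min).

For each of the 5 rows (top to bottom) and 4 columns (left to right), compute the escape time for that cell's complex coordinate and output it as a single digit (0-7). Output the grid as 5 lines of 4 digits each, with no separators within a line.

Answer: 7777
5777
3346
2333
1222

Derivation:
(row=0, col=0): c = -1.4000 + -0.0400i → escape time 7
(row=0, col=1): c = -1.0800 + -0.0400i → escape time 7
(row=0, col=2): c = -0.7600 + -0.0400i → escape time 7
(row=0, col=3): c = -0.4400 + -0.0400i → escape time 7
(row=1, col=0): c = -1.4000 + -0.4050i → escape time 5
(row=1, col=1): c = -1.0800 + -0.4050i → escape time 7
(row=1, col=2): c = -0.7600 + -0.4050i → escape time 7
(row=1, col=3): c = -0.4400 + -0.4050i → escape time 7
(row=2, col=0): c = -1.4000 + -0.7700i → escape time 3
(row=2, col=1): c = -1.0800 + -0.7700i → escape time 3
(row=2, col=2): c = -0.7600 + -0.7700i → escape time 4
(row=2, col=3): c = -0.4400 + -0.7700i → escape time 6
(row=3, col=0): c = -1.4000 + -1.1350i → escape time 2
(row=3, col=1): c = -1.0800 + -1.1350i → escape time 3
(row=3, col=2): c = -0.7600 + -1.1350i → escape time 3
(row=3, col=3): c = -0.4400 + -1.1350i → escape time 3
(row=4, col=0): c = -1.4000 + -1.5000i → escape time 1
(row=4, col=1): c = -1.0800 + -1.5000i → escape time 2
(row=4, col=2): c = -0.7600 + -1.5000i → escape time 2
(row=4, col=3): c = -0.4400 + -1.5000i → escape time 2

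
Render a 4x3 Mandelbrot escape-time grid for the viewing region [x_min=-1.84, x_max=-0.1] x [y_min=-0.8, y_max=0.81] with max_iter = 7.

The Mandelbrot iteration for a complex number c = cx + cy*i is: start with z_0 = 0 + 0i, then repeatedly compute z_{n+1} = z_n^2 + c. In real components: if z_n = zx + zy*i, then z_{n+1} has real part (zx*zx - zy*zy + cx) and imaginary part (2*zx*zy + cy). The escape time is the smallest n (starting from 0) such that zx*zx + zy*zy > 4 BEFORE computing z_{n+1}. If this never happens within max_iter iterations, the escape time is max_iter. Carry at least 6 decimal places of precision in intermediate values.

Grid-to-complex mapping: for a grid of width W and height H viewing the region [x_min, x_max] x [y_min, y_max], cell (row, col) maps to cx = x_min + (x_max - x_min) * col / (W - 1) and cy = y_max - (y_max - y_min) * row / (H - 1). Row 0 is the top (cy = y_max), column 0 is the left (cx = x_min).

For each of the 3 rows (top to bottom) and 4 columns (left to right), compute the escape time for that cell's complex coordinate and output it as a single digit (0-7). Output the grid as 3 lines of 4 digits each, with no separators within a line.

Answer: 1347
7777
1347

Derivation:
(row=0, col=0): c = -1.8400 + 0.8100i → escape time 1
(row=0, col=1): c = -1.2600 + 0.8100i → escape time 3
(row=0, col=2): c = -0.6800 + 0.8100i → escape time 4
(row=0, col=3): c = -0.1000 + 0.8100i → escape time 7
(row=1, col=0): c = -1.8400 + 0.0050i → escape time 7
(row=1, col=1): c = -1.2600 + 0.0050i → escape time 7
(row=1, col=2): c = -0.6800 + 0.0050i → escape time 7
(row=1, col=3): c = -0.1000 + 0.0050i → escape time 7
(row=2, col=0): c = -1.8400 + -0.8000i → escape time 1
(row=2, col=1): c = -1.2600 + -0.8000i → escape time 3
(row=2, col=2): c = -0.6800 + -0.8000i → escape time 4
(row=2, col=3): c = -0.1000 + -0.8000i → escape time 7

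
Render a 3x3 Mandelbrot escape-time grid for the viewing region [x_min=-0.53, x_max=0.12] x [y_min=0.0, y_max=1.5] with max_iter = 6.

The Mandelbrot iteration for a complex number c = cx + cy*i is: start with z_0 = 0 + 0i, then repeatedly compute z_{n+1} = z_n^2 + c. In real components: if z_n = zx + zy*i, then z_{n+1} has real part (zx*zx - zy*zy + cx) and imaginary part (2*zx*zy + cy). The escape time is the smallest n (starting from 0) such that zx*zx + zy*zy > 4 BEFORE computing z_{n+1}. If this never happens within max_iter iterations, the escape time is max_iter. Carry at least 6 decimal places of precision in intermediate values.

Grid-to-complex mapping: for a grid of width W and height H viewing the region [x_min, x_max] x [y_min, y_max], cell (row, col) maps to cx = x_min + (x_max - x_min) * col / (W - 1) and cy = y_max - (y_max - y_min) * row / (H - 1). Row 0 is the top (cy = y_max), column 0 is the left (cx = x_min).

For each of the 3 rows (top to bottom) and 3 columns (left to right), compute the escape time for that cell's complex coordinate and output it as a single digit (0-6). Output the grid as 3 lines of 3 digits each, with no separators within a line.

Answer: 222
666
666

Derivation:
(row=0, col=0): c = -0.5300 + 1.5000i → escape time 2
(row=0, col=1): c = -0.2050 + 1.5000i → escape time 2
(row=0, col=2): c = 0.1200 + 1.5000i → escape time 2
(row=1, col=0): c = -0.5300 + 0.7500i → escape time 6
(row=1, col=1): c = -0.2050 + 0.7500i → escape time 6
(row=1, col=2): c = 0.1200 + 0.7500i → escape time 6
(row=2, col=0): c = -0.5300 + 0.0000i → escape time 6
(row=2, col=1): c = -0.2050 + 0.0000i → escape time 6
(row=2, col=2): c = 0.1200 + 0.0000i → escape time 6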